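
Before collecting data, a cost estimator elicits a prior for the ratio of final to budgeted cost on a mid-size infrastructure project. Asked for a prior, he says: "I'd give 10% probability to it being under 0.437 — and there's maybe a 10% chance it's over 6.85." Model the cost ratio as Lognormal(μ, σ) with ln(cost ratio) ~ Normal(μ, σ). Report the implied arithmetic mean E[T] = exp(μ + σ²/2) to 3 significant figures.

If T ~ Lognormal(μ,σ) then ln T ~ Normal(μ,σ), so the p-quantile of ln T is μ + z_p·σ.
ln(0.437) = -0.8278 and ln(6.85) = 1.924; z_{0.1} = -1.282, z_{0.9} = 1.282.
σ = (1.924 − -0.8278)/(1.282 − (-1.282)) = 1.074.
μ = -0.8278 − (-1.282)·1.074 = 0.548.
E[T] = exp(μ + σ²/2) = exp(0.548 + 0.5764) = 3.08.

E[T] ≈ 3.08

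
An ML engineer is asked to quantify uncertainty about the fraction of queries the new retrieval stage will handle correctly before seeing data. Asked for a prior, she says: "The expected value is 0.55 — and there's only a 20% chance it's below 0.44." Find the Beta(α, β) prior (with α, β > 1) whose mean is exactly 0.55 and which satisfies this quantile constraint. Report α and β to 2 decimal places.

With mean 0.55 fixed, write α = 0.55s, β = 0.45s where s = α+β.
Need P(θ < 0.44) = 0.2 under Beta(0.55s, 0.45s). Normal approximation: (q−m)/√(m(1−m)/s) ≈ z_{0.2} = -0.842, so s ≈ 0.55·0.45·(-0.842)²/(0.44−0.55)² = 14.5.
At s = 14.5: P(θ<0.44) ≈ 0.200. Adjusting to match 0.2 gives s ≈ 14.45.
So α = 0.55·14.45 ≈ 7.95, β = 0.45·14.45 ≈ 6.50.

α ≈ 7.95, β ≈ 6.50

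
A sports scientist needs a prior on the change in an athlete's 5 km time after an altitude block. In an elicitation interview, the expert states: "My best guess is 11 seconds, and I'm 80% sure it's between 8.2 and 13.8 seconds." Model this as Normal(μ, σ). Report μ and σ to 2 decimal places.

μ = 11.00, σ = 2.18

A symmetric 80% interval runs μ ± z·σ with z = 1.282.
Half-width = 2.8, so σ = 2.8/1.282 = 2.18.
μ is the stated best guess, 11.00.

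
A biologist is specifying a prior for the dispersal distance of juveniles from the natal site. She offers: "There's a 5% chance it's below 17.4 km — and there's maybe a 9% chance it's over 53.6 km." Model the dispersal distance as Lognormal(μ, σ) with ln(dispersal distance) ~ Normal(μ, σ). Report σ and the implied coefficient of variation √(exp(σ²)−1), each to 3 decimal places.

σ ≈ 0.377, CV ≈ 0.391

If T ~ Lognormal(μ,σ) then ln T ~ Normal(μ,σ), so the p-quantile of ln T is μ + z_p·σ.
ln(17.4) = 2.856 and ln(53.6) = 3.982; z_{0.05} = -1.645, z_{0.91} = 1.341.
σ = (3.982 − 2.856)/(1.341 − (-1.645)) = 0.377.
μ = 2.856 − (-1.645)·0.377 = 3.476.
CV = √(exp(σ²)−1) = √(exp(0.1420)−1) = 0.391.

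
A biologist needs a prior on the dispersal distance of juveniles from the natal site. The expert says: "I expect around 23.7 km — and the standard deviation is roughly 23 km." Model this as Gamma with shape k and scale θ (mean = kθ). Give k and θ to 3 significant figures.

For Gamma(k, scale θ): mean = kθ, variance = kθ², so CV = 1/√k.
CV = SD/mean = 23/23.7 = 0.9705, hence k = 1/CV² = 1.06.
Then θ = mean/k = 23.7/1.06 = 22.3.

k ≈ 1.06, θ ≈ 22.3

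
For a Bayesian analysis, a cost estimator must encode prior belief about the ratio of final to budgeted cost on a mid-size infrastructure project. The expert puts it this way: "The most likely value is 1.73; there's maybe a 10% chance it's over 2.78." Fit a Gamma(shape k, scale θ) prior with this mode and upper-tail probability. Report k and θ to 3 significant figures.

Gamma(k,θ) with k>1 has mode (k−1)θ, so θ = 1.73/(k−1).
Need P(X < 2.78) = 0.9 with θ tied to k this way. Start at k = 2, θ = 1.73: P(X<2.78) ≈ 0.477.
Too low — raise k to concentrate. Iterating converges to k ≈ 9.36.
Then θ = 1.73/(9.36−1) ≈ 0.207.

k ≈ 9.36, θ ≈ 0.207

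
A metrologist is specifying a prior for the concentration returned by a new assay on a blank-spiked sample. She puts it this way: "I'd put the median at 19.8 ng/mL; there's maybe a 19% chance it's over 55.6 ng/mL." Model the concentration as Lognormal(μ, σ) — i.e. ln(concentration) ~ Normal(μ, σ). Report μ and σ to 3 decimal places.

If T ~ Lognormal(μ,σ) then ln T ~ Normal(μ,σ), so the p-quantile of ln T is μ + z_p·σ.
ln(19.8) = 2.986 and ln(55.6) = 4.018; z_{0.5} = 0, z_{0.81} = 0.8779.
σ = (4.018 − 2.986)/(0.8779 − (0)) = 1.176.
μ = 2.986 − (0)·1.176 = 2.986.

μ ≈ 2.986, σ ≈ 1.176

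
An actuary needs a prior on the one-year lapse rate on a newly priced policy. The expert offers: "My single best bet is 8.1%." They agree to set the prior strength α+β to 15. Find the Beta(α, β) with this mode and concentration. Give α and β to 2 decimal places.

α = 2.05, β = 12.95

For α,β > 1 the Beta mode is (α−1)/(α+β−2). With α+β = 15, the mode is (α−1)/13.
Set (α−1)/13 = 0.081 → α = 1 + 0.081·13 = 2.05.
β = 15 − α = 12.95.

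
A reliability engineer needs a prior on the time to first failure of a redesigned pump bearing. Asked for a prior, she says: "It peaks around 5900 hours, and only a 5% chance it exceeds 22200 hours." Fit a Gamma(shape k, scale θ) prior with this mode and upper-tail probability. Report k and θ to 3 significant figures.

k ≈ 2.45, θ ≈ 4070

Gamma(k,θ) with k>1 has mode (k−1)θ, so θ = 5900/(k−1).
Need P(X < 22200) = 0.95 with θ tied to k this way. Start at k = 2, θ = 5900: P(X<22200) ≈ 0.889.
Too low — raise k to concentrate. Iterating converges to k ≈ 2.45.
Then θ = 5900/(2.45−1) ≈ 4070.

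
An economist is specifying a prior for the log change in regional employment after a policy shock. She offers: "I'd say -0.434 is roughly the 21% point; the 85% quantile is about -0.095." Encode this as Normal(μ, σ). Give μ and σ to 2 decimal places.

μ = -0.29, σ = 0.18

For Normal(μ,σ), the p-quantile is μ + z_p·σ. Here z_{0.21} = -0.8064, z_{0.85} = 1.036.
So -0.434 = μ − 0.8064σ and -0.095 = μ + 1.036σ.
Subtracting: σ = (-0.095 − -0.434)/(1.036 − (-0.8064)) = 0.18.
Then μ = -0.434 − (-0.8064)·0.18 = -0.29.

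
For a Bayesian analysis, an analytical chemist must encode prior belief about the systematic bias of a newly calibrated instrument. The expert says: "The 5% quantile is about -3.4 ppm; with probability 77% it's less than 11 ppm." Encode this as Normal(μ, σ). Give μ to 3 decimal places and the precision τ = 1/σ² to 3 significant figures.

μ = 6.537, τ = 0.0274

For Normal(μ,σ), the p-quantile is μ + z_p·σ. Here z_{0.05} = -1.645, z_{0.77} = 0.7388.
So -3.4 = μ − 1.645σ and 11 = μ + 0.7388σ.
Subtracting: σ = (11 − -3.4)/(0.7388 − (-1.645)) = 6.041.
Then μ = -3.4 − (-1.645)·6.041 = 6.537.
Precision τ = 1/σ² = 1/6.041² = 0.0274.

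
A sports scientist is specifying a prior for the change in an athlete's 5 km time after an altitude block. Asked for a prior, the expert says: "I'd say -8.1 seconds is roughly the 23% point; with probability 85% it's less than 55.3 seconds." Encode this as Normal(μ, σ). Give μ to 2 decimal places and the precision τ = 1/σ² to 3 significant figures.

μ = 18.29, τ = 0.000784

For Normal(μ,σ), the p-quantile is μ + z_p·σ. Here z_{0.23} = -0.7388, z_{0.85} = 1.036.
So -8.1 = μ − 0.7388σ and 55.3 = μ + 1.036σ.
Subtracting: σ = (55.3 − -8.1)/(1.036 − (-0.7388)) = 35.71.
Then μ = -8.1 − (-0.7388)·35.71 = 18.29.
Precision τ = 1/σ² = 1/35.71² = 0.000784.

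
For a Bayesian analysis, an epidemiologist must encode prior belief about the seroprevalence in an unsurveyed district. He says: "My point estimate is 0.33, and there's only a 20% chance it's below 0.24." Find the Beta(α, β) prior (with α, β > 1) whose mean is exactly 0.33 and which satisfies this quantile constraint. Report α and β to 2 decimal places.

With mean 0.33 fixed, write α = 0.33s, β = 0.67s where s = α+β.
Need P(θ < 0.24) = 0.2 under Beta(0.33s, 0.67s). Normal approximation: (q−m)/√(m(1−m)/s) ≈ z_{0.2} = -0.842, so s ≈ 0.33·0.67·(-0.842)²/(0.24−0.33)² = 19.3.
At s = 19.3: P(θ<0.24) ≈ 0.204. Adjusting to match 0.2 gives s ≈ 19.96.
So α = 0.33·19.96 ≈ 6.59, β = 0.67·19.96 ≈ 13.37.

α ≈ 6.59, β ≈ 13.37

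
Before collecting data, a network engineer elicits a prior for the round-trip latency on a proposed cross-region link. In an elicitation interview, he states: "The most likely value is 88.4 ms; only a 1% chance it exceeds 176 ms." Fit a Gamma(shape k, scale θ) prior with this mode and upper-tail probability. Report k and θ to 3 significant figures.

Gamma(k,θ) with k>1 has mode (k−1)θ, so θ = 88.4/(k−1).
Need P(X < 176) = 0.99 with θ tied to k this way. Start at k = 2, θ = 88.4: P(X<176) ≈ 0.592.
Too low — raise k to concentrate. Iterating converges to k ≈ 11.4.
Then θ = 88.4/(11.4−1) ≈ 8.53.

k ≈ 11.4, θ ≈ 8.53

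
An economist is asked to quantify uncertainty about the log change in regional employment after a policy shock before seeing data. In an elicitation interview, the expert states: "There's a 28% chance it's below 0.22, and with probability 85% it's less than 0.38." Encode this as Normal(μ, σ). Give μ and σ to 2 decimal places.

μ = 0.28, σ = 0.10

The p-quantile of Normal(μ,σ) is μ + z_p·σ, with z_{0.28} = -0.5828 and z_{0.85} = 1.036.
Eliminate σ: μ = (z₂·x₁ − z₁·x₂)/(z₂ − z₁) = (1.036·0.22 − (-0.5828)·0.38)/1.619 = 0.28.
Then σ = (x₂ − x₁)/(z₂ − z₁) = (0.38 − 0.22)/1.619 = 0.10.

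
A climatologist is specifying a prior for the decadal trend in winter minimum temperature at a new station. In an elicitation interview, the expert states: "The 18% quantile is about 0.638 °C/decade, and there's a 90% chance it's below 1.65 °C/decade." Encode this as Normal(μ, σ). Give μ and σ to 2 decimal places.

μ = 1.06, σ = 0.46

For Normal(μ,σ), the p-quantile is μ + z_p·σ. Here z_{0.18} = -0.9154, z_{0.9} = 1.282.
So 0.638 = μ − 0.9154σ and 1.65 = μ + 1.282σ.
Subtracting: σ = (1.65 − 0.638)/(1.282 − (-0.9154)) = 0.46.
Then μ = 0.638 − (-0.9154)·0.46 = 1.06.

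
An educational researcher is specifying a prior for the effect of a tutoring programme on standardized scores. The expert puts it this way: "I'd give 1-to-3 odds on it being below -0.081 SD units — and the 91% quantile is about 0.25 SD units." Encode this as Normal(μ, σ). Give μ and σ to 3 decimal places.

For Normal(μ,σ), the p-quantile is μ + z_p·σ. Here z_{0.25} = -0.6745, z_{0.91} = 1.341.
So -0.081 = μ − 0.6745σ and 0.25 = μ + 1.341σ.
Subtracting: σ = (0.25 − -0.081)/(1.341 − (-0.6745)) = 0.164.
Then μ = -0.081 − (-0.6745)·0.164 = 0.030.

μ = 0.030, σ = 0.164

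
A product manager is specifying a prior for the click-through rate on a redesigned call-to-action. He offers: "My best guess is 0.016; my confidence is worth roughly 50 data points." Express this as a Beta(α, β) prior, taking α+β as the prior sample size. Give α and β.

α = 0.8, β = 49.2

Under the effective-sample-size interpretation, Beta(α, β) has prior mean α/(α+β) and prior sample size α+β.
So α+β = 50 and α/(α+β) = 0.016, giving α = 0.016·50 = 0.8 and β = 50 − 0.8 = 49.2.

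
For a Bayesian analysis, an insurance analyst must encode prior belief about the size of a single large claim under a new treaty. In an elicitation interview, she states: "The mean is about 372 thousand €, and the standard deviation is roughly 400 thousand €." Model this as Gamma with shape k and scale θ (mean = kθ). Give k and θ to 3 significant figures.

k ≈ 0.865, θ ≈ 430

For Gamma(k, scale θ): mean = kθ, variance = kθ², so CV = 1/√k.
CV = SD/mean = 400/372 = 1.075, hence k = 1/CV² = 0.865.
Then θ = mean/k = 372/0.865 = 430.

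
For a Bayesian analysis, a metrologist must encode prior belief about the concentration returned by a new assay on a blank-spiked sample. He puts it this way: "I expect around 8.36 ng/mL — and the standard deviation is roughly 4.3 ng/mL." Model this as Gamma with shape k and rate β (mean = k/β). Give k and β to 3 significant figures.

For Gamma(k, rate β): mean = k/β, variance = k/β², so CV = 1/√k.
CV = SD/mean = 4.3/8.36 = 0.5144, hence k = 1/CV² = 3.78.
Then β = k/mean = 3.78/8.36 = 0.452.

k ≈ 3.78, β ≈ 0.452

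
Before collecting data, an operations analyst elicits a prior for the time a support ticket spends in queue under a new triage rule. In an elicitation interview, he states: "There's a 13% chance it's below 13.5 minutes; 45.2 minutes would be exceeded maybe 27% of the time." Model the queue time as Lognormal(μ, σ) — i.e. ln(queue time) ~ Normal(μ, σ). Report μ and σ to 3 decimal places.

μ ≈ 3.385, σ ≈ 0.695

If T ~ Lognormal(μ,σ) then ln T ~ Normal(μ,σ), so the p-quantile of ln T is μ + z_p·σ.
ln(13.5) = 2.603 and ln(45.2) = 3.811; z_{0.13} = -1.126, z_{0.73} = 0.6128.
σ = (3.811 − 2.603)/(0.6128 − (-1.126)) = 0.695.
μ = 2.603 − (-1.126)·0.695 = 3.385.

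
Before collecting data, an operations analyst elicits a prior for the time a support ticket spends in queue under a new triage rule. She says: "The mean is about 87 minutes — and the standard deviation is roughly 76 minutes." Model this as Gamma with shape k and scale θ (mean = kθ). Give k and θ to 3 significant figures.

For Gamma(k, scale θ): mean = kθ, variance = kθ², so CV = 1/√k.
CV = SD/mean = 76/87 = 0.8736, hence k = 1/CV² = 1.31.
Then θ = mean/k = 87/1.31 = 66.4.

k ≈ 1.31, θ ≈ 66.4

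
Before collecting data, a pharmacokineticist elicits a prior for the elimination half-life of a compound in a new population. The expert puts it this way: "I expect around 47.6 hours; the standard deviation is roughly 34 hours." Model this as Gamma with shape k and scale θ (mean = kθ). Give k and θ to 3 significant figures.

k ≈ 1.96, θ ≈ 24.3

For Gamma(k, scale θ): mean = kθ, variance = kθ², so CV = 1/√k.
CV = SD/mean = 34/47.6 = 0.7143, hence k = 1/CV² = 1.96.
Then θ = mean/k = 47.6/1.96 = 24.3.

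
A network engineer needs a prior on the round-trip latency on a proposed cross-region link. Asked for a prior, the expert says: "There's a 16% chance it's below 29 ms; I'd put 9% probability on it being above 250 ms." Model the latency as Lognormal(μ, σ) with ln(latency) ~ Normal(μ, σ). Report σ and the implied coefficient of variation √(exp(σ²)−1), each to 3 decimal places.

If T ~ Lognormal(μ,σ) then ln T ~ Normal(μ,σ), so the p-quantile of ln T is μ + z_p·σ.
ln(29) = 3.367 and ln(250) = 5.521; z_{0.16} = -0.9945, z_{0.91} = 1.341.
σ = (5.521 − 3.367)/(1.341 − (-0.9945)) = 0.922.
μ = 3.367 − (-0.9945)·0.922 = 4.285.
CV = √(exp(σ²)−1) = √(exp(0.8510)−1) = 1.158.

σ ≈ 0.922, CV ≈ 1.158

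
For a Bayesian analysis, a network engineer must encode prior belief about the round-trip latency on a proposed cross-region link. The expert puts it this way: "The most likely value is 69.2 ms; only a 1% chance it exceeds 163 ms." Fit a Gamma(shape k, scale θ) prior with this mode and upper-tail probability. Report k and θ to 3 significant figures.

Gamma(k,θ) with k>1 has mode (k−1)θ, so θ = 69.2/(k−1).
Need P(X < 163) = 0.99 with θ tied to k this way. Start at k = 2, θ = 69.2: P(X<163) ≈ 0.682.
Too low — raise k to concentrate. Iterating converges to k ≈ 7.48.
Then θ = 69.2/(7.48−1) ≈ 10.7.

k ≈ 7.48, θ ≈ 10.7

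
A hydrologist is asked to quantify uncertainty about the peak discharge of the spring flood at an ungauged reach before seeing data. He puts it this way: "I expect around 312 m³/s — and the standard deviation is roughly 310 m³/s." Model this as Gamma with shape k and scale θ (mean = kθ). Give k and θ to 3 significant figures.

For Gamma(k, scale θ): mean = kθ, variance = kθ², so CV = 1/√k.
CV = SD/mean = 310/312 = 0.9936, hence k = 1/CV² = 1.01.
Then θ = mean/k = 312/1.01 = 308.

k ≈ 1.01, θ ≈ 308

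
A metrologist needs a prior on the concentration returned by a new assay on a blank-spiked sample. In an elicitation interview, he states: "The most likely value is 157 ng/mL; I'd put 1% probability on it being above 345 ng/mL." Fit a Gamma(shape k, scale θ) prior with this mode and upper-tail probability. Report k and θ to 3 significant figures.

k ≈ 8.78, θ ≈ 20.2

Gamma(k,θ) with k>1 has mode (k−1)θ, so θ = 157/(k−1).
Need P(X < 345) = 0.99 with θ tied to k this way. Start at k = 2, θ = 157: P(X<345) ≈ 0.645.
Too low — raise k to concentrate. Iterating converges to k ≈ 8.78.
Then θ = 157/(8.78−1) ≈ 20.2.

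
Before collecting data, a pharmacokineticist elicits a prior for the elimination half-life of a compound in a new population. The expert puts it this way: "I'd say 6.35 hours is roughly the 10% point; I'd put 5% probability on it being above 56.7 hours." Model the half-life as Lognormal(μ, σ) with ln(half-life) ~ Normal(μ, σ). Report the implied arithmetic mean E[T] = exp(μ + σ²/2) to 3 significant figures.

If T ~ Lognormal(μ,σ) then ln T ~ Normal(μ,σ), so the p-quantile of ln T is μ + z_p·σ.
ln(6.35) = 1.848 and ln(56.7) = 4.038; z_{0.1} = -1.282, z_{0.95} = 1.645.
σ = (4.038 − 1.848)/(1.645 − (-1.282)) = 0.748.
μ = 1.848 − (-1.282)·0.748 = 2.807.
E[T] = exp(μ + σ²/2) = exp(2.807 + 0.2798) = 21.9 hours.

E[T] ≈ 21.9 hours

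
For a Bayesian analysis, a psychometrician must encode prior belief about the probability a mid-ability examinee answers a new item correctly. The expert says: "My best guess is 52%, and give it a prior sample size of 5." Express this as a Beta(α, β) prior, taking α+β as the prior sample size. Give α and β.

α = 2.6, β = 2.4

Under the effective-sample-size interpretation, Beta(α, β) has prior mean α/(α+β) and prior sample size α+β.
So α+β = 5 and α/(α+β) = 0.52, giving α = 0.52·5 = 2.6 and β = 5 − 2.6 = 2.4.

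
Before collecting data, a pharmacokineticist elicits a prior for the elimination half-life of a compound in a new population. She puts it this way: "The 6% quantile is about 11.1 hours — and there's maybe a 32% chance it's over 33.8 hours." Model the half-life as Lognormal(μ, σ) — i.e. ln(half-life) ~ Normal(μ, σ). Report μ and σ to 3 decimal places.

μ ≈ 3.263, σ ≈ 0.551

If T ~ Lognormal(μ,σ) then ln T ~ Normal(μ,σ), so the p-quantile of ln T is μ + z_p·σ.
ln(11.1) = 2.407 and ln(33.8) = 3.52; z_{0.06} = -1.555, z_{0.68} = 0.4677.
σ = (3.52 − 2.407)/(0.4677 − (-1.555)) = 0.551.
μ = 2.407 − (-1.555)·0.551 = 3.263.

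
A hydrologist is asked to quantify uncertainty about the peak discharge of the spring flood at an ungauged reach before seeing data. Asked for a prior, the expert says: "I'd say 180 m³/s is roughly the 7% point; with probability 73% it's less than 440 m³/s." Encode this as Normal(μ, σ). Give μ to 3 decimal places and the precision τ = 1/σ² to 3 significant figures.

μ = 363.714, τ = 6.45e-05

For Normal(μ,σ), the p-quantile is μ + z_p·σ. Here z_{0.07} = -1.476, z_{0.73} = 0.6128.
So 180 = μ − 1.476σ and 440 = μ + 0.6128σ.
Subtracting: σ = (440 − 180)/(0.6128 − (-1.476)) = 124.485.
Then μ = 180 − (-1.476)·124.485 = 363.714.
Precision τ = 1/σ² = 1/124.5² = 6.45e-05.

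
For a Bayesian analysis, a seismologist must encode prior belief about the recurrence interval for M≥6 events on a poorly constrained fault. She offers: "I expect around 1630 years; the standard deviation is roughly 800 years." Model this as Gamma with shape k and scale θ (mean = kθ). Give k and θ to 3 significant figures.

k ≈ 4.15, θ ≈ 393

For Gamma(k, scale θ): mean = kθ, variance = kθ², so CV = 1/√k.
CV = SD/mean = 800/1630 = 0.4908, hence k = 1/CV² = 4.15.
Then θ = mean/k = 1630/4.15 = 393.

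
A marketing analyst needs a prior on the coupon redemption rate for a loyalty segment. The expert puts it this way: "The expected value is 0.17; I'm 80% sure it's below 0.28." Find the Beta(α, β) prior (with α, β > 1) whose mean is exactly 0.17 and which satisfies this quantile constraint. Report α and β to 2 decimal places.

With mean 0.17 fixed, write α = 0.17s, β = 0.83s where s = α+β.
Need P(θ < 0.28) = 0.8 under Beta(0.17s, 0.83s). Normal approximation: (q−m)/√(m(1−m)/s) ≈ z_{0.8} = 0.842, so s ≈ 0.17·0.83·(0.842)²/(0.28−0.17)² = 8.3.
At s = 8.3: P(θ<0.28) ≈ 0.821. Adjusting to match 0.8 gives s ≈ 6.00.
So α = 0.17·6.00 ≈ 1.02, β = 0.83·6.00 ≈ 4.98.

α ≈ 1.02, β ≈ 4.98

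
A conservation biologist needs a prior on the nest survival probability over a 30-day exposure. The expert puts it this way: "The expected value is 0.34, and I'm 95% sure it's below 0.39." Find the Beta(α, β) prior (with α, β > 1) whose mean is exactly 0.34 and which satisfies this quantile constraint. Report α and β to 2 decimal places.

α ≈ 84.71, β ≈ 164.44

With mean 0.34 fixed, write α = 0.34s, β = 0.66s where s = α+β.
Need P(θ < 0.39) = 0.95 under Beta(0.34s, 0.66s). Normal approximation: (q−m)/√(m(1−m)/s) ≈ z_{0.95} = 1.64, so s ≈ 0.34·0.66·(1.64)²/(0.39−0.34)² = 242.8.
At s = 242.8: P(θ<0.39) ≈ 0.948. Adjusting to match 0.95 gives s ≈ 249.15.
So α = 0.34·249.15 ≈ 84.71, β = 0.66·249.15 ≈ 164.44.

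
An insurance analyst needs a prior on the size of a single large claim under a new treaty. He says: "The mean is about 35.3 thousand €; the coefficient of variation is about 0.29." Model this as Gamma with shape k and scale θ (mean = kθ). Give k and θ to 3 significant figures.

k ≈ 11.9, θ ≈ 2.97

For Gamma(k, scale θ): mean = kθ, variance = kθ², so CV = 1/√k.
CV = 0.29, hence k = 1/CV² = 11.9.
Then θ = mean/k = 35.3/11.9 = 2.97.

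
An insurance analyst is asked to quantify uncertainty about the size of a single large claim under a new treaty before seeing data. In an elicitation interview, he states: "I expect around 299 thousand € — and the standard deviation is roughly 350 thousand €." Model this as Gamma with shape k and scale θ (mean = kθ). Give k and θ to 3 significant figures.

k ≈ 0.73, θ ≈ 410

For Gamma(k, scale θ): mean = kθ, variance = kθ², so CV = 1/√k.
CV = SD/mean = 350/299 = 1.171, hence k = 1/CV² = 0.73.
Then θ = mean/k = 299/0.73 = 410.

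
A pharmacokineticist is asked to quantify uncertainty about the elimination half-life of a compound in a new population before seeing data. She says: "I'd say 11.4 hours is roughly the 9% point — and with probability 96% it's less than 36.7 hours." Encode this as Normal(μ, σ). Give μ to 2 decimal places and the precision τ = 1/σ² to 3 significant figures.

The p-quantile of Normal(μ,σ) is μ + z_p·σ, with z_{0.09} = -1.341 and z_{0.96} = 1.751.
Eliminate σ: μ = (z₂·x₁ − z₁·x₂)/(z₂ − z₁) = (1.751·11.4 − (-1.341)·36.7)/3.091 = 22.37.
Then σ = (x₂ − x₁)/(z₂ − z₁) = (36.7 − 11.4)/3.091 = 8.18.
Precision τ = 1/σ² = 1/8.184² = 0.0149.

μ = 22.37, τ = 0.0149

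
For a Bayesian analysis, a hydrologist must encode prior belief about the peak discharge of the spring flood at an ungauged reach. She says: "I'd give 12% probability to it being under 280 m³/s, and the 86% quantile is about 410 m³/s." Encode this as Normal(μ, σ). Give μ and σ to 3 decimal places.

The p-quantile of Normal(μ,σ) is μ + z_p·σ, with z_{0.12} = -1.175 and z_{0.86} = 1.08.
Eliminate σ: μ = (z₂·x₁ − z₁·x₂)/(z₂ − z₁) = (1.08·280 − (-1.175)·410)/2.255 = 347.728.
Then σ = (x₂ − x₁)/(z₂ − z₁) = (410 − 280)/2.255 = 57.642.

μ = 347.728, σ = 57.642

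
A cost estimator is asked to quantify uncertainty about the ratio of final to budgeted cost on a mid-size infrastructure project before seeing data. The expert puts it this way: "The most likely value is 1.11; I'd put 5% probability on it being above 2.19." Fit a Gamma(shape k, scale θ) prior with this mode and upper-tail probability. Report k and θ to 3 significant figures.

k ≈ 7.01, θ ≈ 0.185

Gamma(k,θ) with k>1 has mode (k−1)θ, so θ = 1.11/(k−1).
Need P(X < 2.19) = 0.95 with θ tied to k this way. Start at k = 2, θ = 1.11: P(X<2.19) ≈ 0.587.
Too low — raise k to concentrate. Iterating converges to k ≈ 7.01.
Then θ = 1.11/(7.01−1) ≈ 0.185.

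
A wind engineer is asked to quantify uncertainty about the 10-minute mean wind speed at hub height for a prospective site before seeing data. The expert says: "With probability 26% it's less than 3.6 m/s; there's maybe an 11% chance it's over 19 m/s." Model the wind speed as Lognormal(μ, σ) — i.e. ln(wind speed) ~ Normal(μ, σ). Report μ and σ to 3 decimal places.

If T ~ Lognormal(μ,σ) then ln T ~ Normal(μ,σ), so the p-quantile of ln T is μ + z_p·σ.
ln(3.6) = 1.281 and ln(19) = 2.944; z_{0.26} = -0.6433, z_{0.89} = 1.227.
σ = (2.944 − 1.281)/(1.227 − (-0.6433)) = 0.890.
μ = 1.281 − (-0.6433)·0.890 = 1.853.

μ ≈ 1.853, σ ≈ 0.890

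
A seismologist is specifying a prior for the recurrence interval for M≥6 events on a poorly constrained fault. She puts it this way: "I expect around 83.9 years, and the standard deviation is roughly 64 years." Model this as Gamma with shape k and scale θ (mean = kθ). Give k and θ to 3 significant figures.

k ≈ 1.72, θ ≈ 48.8

For Gamma(k, scale θ): mean = kθ, variance = kθ², so CV = 1/√k.
CV = SD/mean = 64/83.9 = 0.7628, hence k = 1/CV² = 1.72.
Then θ = mean/k = 83.9/1.72 = 48.8.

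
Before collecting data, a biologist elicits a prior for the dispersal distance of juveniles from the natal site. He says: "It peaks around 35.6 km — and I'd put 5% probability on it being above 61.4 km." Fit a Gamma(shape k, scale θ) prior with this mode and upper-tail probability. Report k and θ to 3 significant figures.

Gamma(k,θ) with k>1 has mode (k−1)θ, so θ = 35.6/(k−1).
Need P(X < 61.4) = 0.95 with θ tied to k this way. Start at k = 2, θ = 35.6: P(X<61.4) ≈ 0.514.
Too low — raise k to concentrate. Iterating converges to k ≈ 10.4.
Then θ = 35.6/(10.4−1) ≈ 3.79.

k ≈ 10.4, θ ≈ 3.79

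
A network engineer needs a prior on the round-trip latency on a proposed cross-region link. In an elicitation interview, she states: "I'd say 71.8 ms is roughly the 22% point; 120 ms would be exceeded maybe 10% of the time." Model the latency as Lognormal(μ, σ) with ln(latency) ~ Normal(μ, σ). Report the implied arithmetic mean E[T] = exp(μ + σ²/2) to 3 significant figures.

E[T] ≈ 89.9 ms

If T ~ Lognormal(μ,σ) then ln T ~ Normal(μ,σ), so the p-quantile of ln T is μ + z_p·σ.
ln(71.8) = 4.274 and ln(120) = 4.787; z_{0.22} = -0.7722, z_{0.9} = 1.282.
σ = (4.787 − 4.274)/(1.282 − (-0.7722)) = 0.250.
μ = 4.274 − (-0.7722)·0.250 = 4.467.
E[T] = exp(μ + σ²/2) = exp(4.467 + 0.0313) = 89.9 ms.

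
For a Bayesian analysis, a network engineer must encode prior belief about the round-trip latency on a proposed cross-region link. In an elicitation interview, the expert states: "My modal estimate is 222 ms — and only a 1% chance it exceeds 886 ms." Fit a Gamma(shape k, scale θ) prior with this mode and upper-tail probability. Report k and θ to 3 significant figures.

Gamma(k,θ) with k>1 has mode (k−1)θ, so θ = 222/(k−1).
Need P(X < 886) = 0.99 with θ tied to k this way. Start at k = 2, θ = 222: P(X<886) ≈ 0.908.
Too low — raise k to concentrate. Iterating converges to k ≈ 3.18.
Then θ = 222/(3.18−1) ≈ 102.

k ≈ 3.18, θ ≈ 102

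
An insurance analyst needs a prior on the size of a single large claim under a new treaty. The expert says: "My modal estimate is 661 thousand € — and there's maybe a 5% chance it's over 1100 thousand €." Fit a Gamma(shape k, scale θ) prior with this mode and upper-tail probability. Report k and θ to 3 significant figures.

Gamma(k,θ) with k>1 has mode (k−1)θ, so θ = 661/(k−1).
Need P(X < 1100) = 0.95 with θ tied to k this way. Start at k = 2, θ = 661: P(X<1100) ≈ 0.496.
Too low — raise k to concentrate. Iterating converges to k ≈ 11.8.
Then θ = 661/(11.8−1) ≈ 61.4.

k ≈ 11.8, θ ≈ 61.4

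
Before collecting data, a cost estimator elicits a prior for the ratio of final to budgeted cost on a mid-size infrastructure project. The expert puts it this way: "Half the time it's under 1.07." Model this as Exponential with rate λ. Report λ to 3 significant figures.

Exponential median = ln 2 / λ, so λ = ln 2 / 1.07 = 0.648.

λ ≈ 0.648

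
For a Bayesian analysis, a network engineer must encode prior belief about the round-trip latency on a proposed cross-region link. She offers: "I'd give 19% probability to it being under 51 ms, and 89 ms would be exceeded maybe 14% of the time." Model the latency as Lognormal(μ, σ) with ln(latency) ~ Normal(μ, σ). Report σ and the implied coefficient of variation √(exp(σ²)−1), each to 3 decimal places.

If T ~ Lognormal(μ,σ) then ln T ~ Normal(μ,σ), so the p-quantile of ln T is μ + z_p·σ.
ln(51) = 3.932 and ln(89) = 4.489; z_{0.19} = -0.8779, z_{0.86} = 1.08.
σ = (4.489 − 3.932)/(1.08 − (-0.8779)) = 0.284.
μ = 3.932 − (-0.8779)·0.284 = 4.181.
CV = √(exp(σ²)−1) = √(exp(0.0809)−1) = 0.290.

σ ≈ 0.284, CV ≈ 0.290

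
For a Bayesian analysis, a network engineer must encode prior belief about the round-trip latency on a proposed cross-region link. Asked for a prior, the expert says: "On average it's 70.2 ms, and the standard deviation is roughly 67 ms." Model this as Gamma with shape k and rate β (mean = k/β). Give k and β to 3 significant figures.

For Gamma(k, rate β): mean = k/β, variance = k/β², so CV = 1/√k.
CV = SD/mean = 67/70.2 = 0.9544, hence k = 1/CV² = 1.1.
Then β = k/mean = 1.1/70.2 = 0.0156.

k ≈ 1.1, β ≈ 0.0156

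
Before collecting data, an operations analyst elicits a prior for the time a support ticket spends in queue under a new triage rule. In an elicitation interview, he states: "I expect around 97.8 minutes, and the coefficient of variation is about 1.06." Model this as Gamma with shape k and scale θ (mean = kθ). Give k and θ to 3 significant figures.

For Gamma(k, scale θ): mean = kθ, variance = kθ², so CV = 1/√k.
CV = 1.06, hence k = 1/CV² = 0.89.
Then θ = mean/k = 97.8/0.89 = 110.

k ≈ 0.89, θ ≈ 110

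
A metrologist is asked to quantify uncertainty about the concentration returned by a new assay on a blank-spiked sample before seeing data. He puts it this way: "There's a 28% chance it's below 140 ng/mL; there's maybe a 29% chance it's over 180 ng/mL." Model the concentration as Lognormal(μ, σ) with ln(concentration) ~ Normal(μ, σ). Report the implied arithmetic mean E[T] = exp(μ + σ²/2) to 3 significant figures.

If T ~ Lognormal(μ,σ) then ln T ~ Normal(μ,σ), so the p-quantile of ln T is μ + z_p·σ.
ln(140) = 4.942 and ln(180) = 5.193; z_{0.28} = -0.5828, z_{0.71} = 0.5534.
σ = (5.193 − 4.942)/(0.5534 − (-0.5828)) = 0.221.
μ = 4.942 − (-0.5828)·0.221 = 5.071.
E[T] = exp(μ + σ²/2) = exp(5.071 + 0.0245) = 163 ng/mL.

E[T] ≈ 163 ng/mL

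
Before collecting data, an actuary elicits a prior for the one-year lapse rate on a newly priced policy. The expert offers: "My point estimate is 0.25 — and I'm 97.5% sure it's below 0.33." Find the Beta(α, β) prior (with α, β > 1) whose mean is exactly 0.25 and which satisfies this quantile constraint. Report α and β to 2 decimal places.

α ≈ 30.65, β ≈ 91.94

With mean 0.25 fixed, write α = 0.25s, β = 0.75s where s = α+β.
Need P(θ < 0.33) = 0.975 under Beta(0.25s, 0.75s). Normal approximation: (q−m)/√(m(1−m)/s) ≈ z_{0.975} = 1.96, so s ≈ 0.25·0.75·(1.96)²/(0.33−0.25)² = 112.5.
At s = 112.5: P(θ<0.33) ≈ 0.970. Adjusting to match 0.975 gives s ≈ 122.58.
So α = 0.25·122.58 ≈ 30.65, β = 0.75·122.58 ≈ 91.94.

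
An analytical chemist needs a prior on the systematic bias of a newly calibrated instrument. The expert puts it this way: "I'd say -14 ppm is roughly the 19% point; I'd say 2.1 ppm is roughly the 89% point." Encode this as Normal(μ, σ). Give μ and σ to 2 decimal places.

μ = -7.28, σ = 7.65

For Normal(μ,σ), the p-quantile is μ + z_p·σ. Here z_{0.19} = -0.8779, z_{0.89} = 1.227.
So -14 = μ − 0.8779σ and 2.1 = μ + 1.227σ.
Subtracting: σ = (2.1 − -14)/(1.227 − (-0.8779)) = 7.65.
Then μ = -14 − (-0.8779)·7.65 = -7.28.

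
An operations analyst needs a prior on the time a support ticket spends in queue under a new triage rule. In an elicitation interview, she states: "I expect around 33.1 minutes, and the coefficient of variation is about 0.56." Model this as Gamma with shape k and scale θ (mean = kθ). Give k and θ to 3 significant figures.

k ≈ 3.19, θ ≈ 10.4

For Gamma(k, scale θ): mean = kθ, variance = kθ², so CV = 1/√k.
CV = 0.56, hence k = 1/CV² = 3.19.
Then θ = mean/k = 33.1/3.19 = 10.4.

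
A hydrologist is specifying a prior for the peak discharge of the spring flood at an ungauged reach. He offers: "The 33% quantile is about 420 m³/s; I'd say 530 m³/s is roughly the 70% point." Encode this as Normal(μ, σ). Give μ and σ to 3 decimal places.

The p-quantile of Normal(μ,σ) is μ + z_p·σ, with z_{0.33} = -0.4399 and z_{0.7} = 0.5244.
Eliminate σ: μ = (z₂·x₁ − z₁·x₂)/(z₂ − z₁) = (0.5244·420 − (-0.4399)·530)/0.9643 = 470.181.
Then σ = (x₂ − x₁)/(z₂ − z₁) = (530 − 420)/0.9643 = 114.071.

μ = 470.181, σ = 114.071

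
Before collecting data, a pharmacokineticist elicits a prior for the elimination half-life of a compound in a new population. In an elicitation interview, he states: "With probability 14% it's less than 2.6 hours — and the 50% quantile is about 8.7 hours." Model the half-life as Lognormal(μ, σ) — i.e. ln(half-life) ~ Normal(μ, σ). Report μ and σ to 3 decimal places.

If T ~ Lognormal(μ,σ) then ln T ~ Normal(μ,σ), so the p-quantile of ln T is μ + z_p·σ.
ln(2.6) = 0.9555 and ln(8.7) = 2.163; z_{0.14} = -1.08, z_{0.5} = 0.
σ = (2.163 − 0.9555)/(0 − (-1.08)) = 1.118.
μ = 0.9555 − (-1.08)·1.118 = 2.163.

μ ≈ 2.163, σ ≈ 1.118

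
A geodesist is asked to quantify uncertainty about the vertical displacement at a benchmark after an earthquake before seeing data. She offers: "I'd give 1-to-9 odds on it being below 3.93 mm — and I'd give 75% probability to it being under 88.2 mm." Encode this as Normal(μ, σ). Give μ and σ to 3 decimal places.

For Normal(μ,σ), the p-quantile is μ + z_p·σ. Here z_{0.1} = -1.282, z_{0.75} = 0.6745.
So 3.93 = μ − 1.282σ and 88.2 = μ + 0.6745σ.
Subtracting: σ = (88.2 − 3.93)/(0.6745 − (-1.282)) = 43.082.
Then μ = 3.93 − (-1.282)·43.082 = 59.142.

μ = 59.142, σ = 43.082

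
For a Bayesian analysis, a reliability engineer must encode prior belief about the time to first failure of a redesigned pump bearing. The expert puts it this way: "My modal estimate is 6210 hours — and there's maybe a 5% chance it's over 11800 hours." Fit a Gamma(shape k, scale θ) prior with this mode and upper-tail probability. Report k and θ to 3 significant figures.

k ≈ 7.75, θ ≈ 921

Gamma(k,θ) with k>1 has mode (k−1)θ, so θ = 6210/(k−1).
Need P(X < 11800) = 0.95 with θ tied to k this way. Start at k = 2, θ = 6210: P(X<11800) ≈ 0.566.
Too low — raise k to concentrate. Iterating converges to k ≈ 7.75.
Then θ = 6210/(7.75−1) ≈ 921.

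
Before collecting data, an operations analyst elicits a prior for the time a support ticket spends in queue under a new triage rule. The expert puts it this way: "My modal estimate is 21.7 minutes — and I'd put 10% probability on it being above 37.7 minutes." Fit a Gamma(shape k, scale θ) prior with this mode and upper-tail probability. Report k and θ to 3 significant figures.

Gamma(k,θ) with k>1 has mode (k−1)θ, so θ = 21.7/(k−1).
Need P(X < 37.7) = 0.9 with θ tied to k this way. Start at k = 2, θ = 21.7: P(X<37.7) ≈ 0.518.
Too low — raise k to concentrate. Iterating converges to k ≈ 7.22.
Then θ = 21.7/(7.22−1) ≈ 3.49.

k ≈ 7.22, θ ≈ 3.49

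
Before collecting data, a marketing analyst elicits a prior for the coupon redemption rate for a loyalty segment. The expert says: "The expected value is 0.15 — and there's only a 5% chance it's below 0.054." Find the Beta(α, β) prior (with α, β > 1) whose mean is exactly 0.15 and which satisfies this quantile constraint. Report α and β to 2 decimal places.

With mean 0.15 fixed, write α = 0.15s, β = 0.85s where s = α+β.
Need P(θ < 0.054) = 0.05 under Beta(0.15s, 0.85s). Normal approximation: (q−m)/√(m(1−m)/s) ≈ z_{0.05} = -1.64, so s ≈ 0.15·0.85·(-1.64)²/(0.054−0.15)² = 37.4.
At s = 37.4: P(θ<0.054) ≈ 0.021. Adjusting to match 0.05 gives s ≈ 25.91.
So α = 0.15·25.91 ≈ 3.89, β = 0.85·25.91 ≈ 22.03.

α ≈ 3.89, β ≈ 22.03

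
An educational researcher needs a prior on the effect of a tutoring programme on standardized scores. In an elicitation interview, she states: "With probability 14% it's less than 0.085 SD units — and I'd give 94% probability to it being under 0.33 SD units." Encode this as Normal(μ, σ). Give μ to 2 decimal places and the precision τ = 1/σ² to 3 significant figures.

μ = 0.19, τ = 116

For Normal(μ,σ), the p-quantile is μ + z_p·σ. Here z_{0.14} = -1.08, z_{0.94} = 1.555.
So 0.085 = μ − 1.08σ and 0.33 = μ + 1.555σ.
Subtracting: σ = (0.33 − 0.085)/(1.555 − (-1.08)) = 0.09.
Then μ = 0.085 − (-1.08)·0.09 = 0.19.
Precision τ = 1/σ² = 1/0.09298² = 116.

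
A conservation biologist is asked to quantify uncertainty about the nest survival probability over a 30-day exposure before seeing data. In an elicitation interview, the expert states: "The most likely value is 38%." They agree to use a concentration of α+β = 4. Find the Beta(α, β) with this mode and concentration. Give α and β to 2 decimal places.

For α,β > 1 the Beta mode is (α−1)/(α+β−2). With α+β = 4, the mode is (α−1)/2.
Set (α−1)/2 = 0.38 → α = 1 + 0.38·2 = 1.76.
β = 4 − α = 2.24.

α = 1.76, β = 2.24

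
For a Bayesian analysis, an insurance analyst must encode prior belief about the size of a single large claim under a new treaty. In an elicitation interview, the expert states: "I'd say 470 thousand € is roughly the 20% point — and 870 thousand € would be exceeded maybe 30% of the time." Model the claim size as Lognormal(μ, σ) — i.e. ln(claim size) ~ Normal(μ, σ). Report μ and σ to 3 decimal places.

If T ~ Lognormal(μ,σ) then ln T ~ Normal(μ,σ), so the p-quantile of ln T is μ + z_p·σ.
ln(470) = 6.153 and ln(870) = 6.768; z_{0.2} = -0.8416, z_{0.7} = 0.5244.
σ = (6.768 − 6.153)/(0.5244 − (-0.8416)) = 0.451.
μ = 6.153 − (-0.8416)·0.451 = 6.532.

μ ≈ 6.532, σ ≈ 0.451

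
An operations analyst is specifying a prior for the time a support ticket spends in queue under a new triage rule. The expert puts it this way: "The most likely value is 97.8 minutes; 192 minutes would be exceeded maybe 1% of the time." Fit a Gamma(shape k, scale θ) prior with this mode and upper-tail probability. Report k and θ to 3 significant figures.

Gamma(k,θ) with k>1 has mode (k−1)θ, so θ = 97.8/(k−1).
Need P(X < 192) = 0.99 with θ tied to k this way. Start at k = 2, θ = 97.8: P(X<192) ≈ 0.584.
Too low — raise k to concentrate. Iterating converges to k ≈ 11.8.
Then θ = 97.8/(11.8−1) ≈ 9.03.

k ≈ 11.8, θ ≈ 9.03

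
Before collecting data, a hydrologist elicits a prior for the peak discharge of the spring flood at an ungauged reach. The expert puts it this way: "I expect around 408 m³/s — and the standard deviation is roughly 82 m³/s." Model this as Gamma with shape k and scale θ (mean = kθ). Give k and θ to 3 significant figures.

k ≈ 24.8, θ ≈ 16.5

For Gamma(k, scale θ): mean = kθ, variance = kθ², so CV = 1/√k.
CV = SD/mean = 82/408 = 0.201, hence k = 1/CV² = 24.8.
Then θ = mean/k = 408/24.8 = 16.5.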